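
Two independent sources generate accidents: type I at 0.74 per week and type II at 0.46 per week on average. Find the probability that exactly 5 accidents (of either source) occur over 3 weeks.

0.1377

Independent Poisson processes superpose: combined rate λ = 0.74 + 0.46 = 1.2 per week.
Over the interval, μ = 1.2 × 3 = 3.6 (3 weeks).
P(N = 5) = e^(−3.6) · 3.6^5/5! ≈ 0.1377.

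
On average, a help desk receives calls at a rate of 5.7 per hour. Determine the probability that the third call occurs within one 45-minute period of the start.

Over the interval, μ = 5.7 × 0.75 = 4.275 (a 45-minute period = 0.75 hours).
The third arrival falls in the interval iff at least 3 events occur there: P(S_3 ≤ t) = P(N ≥ 3) = 1 − P(N ≤ 2) ≈ 0.7995.

0.7995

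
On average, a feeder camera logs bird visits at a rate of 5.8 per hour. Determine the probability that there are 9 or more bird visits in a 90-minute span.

0.5042

Over the interval, μ = 5.8 × 1.5 = 8.7 (a 90-minute span = 1.5 hours).
P(N ≥ 9) = 1 − P(N ≤ 8) = 1 − Σ_{j=0}^{8} e^(−μ) μ^j/j! ≈ 0.5042.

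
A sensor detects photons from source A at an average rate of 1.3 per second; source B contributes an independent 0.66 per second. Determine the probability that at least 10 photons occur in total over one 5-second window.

Independent Poisson processes superpose: combined rate λ = 1.3 + 0.66 = 1.96 per second.
Over the interval, μ = 1.96 × 5 = 9.8 (a 5-second window = 5 seconds).
P(N ≥ 10) = 1 − P(N ≤ 9) ≈ 0.5168.

0.5168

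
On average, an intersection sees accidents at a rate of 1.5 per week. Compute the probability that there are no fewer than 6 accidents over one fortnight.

Over the interval, μ = 1.5 × 2 = 3 (a fortnight = 2 weeks).
P(N ≥ 6) = 1 − P(N ≤ 5) = 1 − Σ_{j=0}^{5} e^(−μ) μ^j/j! ≈ 0.0839.

0.0839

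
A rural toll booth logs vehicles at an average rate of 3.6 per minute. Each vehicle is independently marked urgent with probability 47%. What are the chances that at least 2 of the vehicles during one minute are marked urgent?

Thinning: the vehicles that are marked urgent themselves form a Poisson process with rate 0.47 × 3.6 = 1.692 per minute.
So μ = 1.692.
P(N ≥ 2) = 1 − P(N ≤ 1) ≈ 0.5043.

0.5043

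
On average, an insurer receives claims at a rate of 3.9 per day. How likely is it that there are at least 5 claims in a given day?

With mean μ = 3.9 per day,
P(N ≥ 5) = 1 − P(N ≤ 4) = 1 − Σ_{j=0}^{4} e^(−μ) μ^j/j! ≈ 0.3516.

0.3516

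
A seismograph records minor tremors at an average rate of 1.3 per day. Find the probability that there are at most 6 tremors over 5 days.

0.5265

Over the interval, μ = 1.3 × 5 = 6.5 (5 days).
P(N ≤ 6) = Σ_{j=0}^{6} e^(−μ) μ^j/j! ≈ 0.5265.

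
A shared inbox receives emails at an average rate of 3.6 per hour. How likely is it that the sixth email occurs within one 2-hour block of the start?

0.7241

Over the interval, μ = 3.6 × 2 = 7.2 (a 2-hour block = 2 hours).
The sixth arrival falls in the interval iff at least 6 events occur there: P(S_6 ≤ t) = P(N ≥ 6) = 1 − P(N ≤ 5) ≈ 0.7241.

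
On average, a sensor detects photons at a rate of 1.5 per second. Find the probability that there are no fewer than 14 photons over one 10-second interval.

Over the interval, μ = 1.5 × 10 = 15 (a 10-second interval = 10 seconds).
P(N ≥ 14) = 1 − P(N ≤ 13) = 1 − Σ_{j=0}^{13} e^(−μ) μ^j/j! ≈ 0.6368.

0.6368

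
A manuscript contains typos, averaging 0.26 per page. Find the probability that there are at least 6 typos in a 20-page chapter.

Over the interval, μ = 0.26 × 20 = 5.2 (a 20-page chapter = 20 pages).
P(N ≥ 6) = 1 − P(N ≤ 5) = 1 − Σ_{j=0}^{5} e^(−μ) μ^j/j! ≈ 0.4191.

0.4191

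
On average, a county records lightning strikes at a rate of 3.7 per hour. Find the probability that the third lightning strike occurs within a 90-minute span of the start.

Over the interval, μ = 3.7 × 1.5 = 5.55 (a 90-minute span = 1.5 hours).
The third arrival falls in the interval iff at least 3 events occur there: P(S_3 ≤ t) = P(N ≥ 3) = 1 − P(N ≤ 2) ≈ 0.9147.

0.9147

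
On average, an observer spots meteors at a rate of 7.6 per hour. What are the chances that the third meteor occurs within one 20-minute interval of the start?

0.4647

Over the interval, μ = 7.6 × 1/3 ≈ 2.53333 (a 20-minute interval = 1/3 hours).
The third arrival falls in the interval iff at least 3 events occur there: P(S_3 ≤ t) = P(N ≥ 3) = 1 − P(N ≤ 2) ≈ 0.4647.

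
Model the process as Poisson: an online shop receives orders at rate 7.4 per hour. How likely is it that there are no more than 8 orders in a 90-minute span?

0.2232

Over the interval, μ = 7.4 × 1.5 = 11.1 (a 90-minute span = 1.5 hours).
P(N ≤ 8) = Σ_{j=0}^{8} e^(−μ) μ^j/j! ≈ 0.2232.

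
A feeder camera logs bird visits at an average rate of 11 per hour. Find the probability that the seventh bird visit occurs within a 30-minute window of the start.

0.3140

Over the interval, μ = 11 × 0.5 = 5.5 (a 30-minute window = 0.5 hours).
The seventh arrival falls in the interval iff at least 7 events occur there: P(S_7 ≤ t) = P(N ≥ 7) = 1 − P(N ≤ 6) ≈ 0.3140.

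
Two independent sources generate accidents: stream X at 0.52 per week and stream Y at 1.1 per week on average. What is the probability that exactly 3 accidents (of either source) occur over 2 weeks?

Independent Poisson processes superpose: combined rate λ = 0.52 + 1.1 = 1.62 per week.
Over the interval, μ = 1.62 × 2 = 3.24 (2 weeks).
P(N = 3) = e^(−3.24) · 3.24^3/3! ≈ 0.2220.

0.2220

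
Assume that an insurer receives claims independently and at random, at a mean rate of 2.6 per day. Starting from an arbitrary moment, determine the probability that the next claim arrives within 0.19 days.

Inter-arrival times are exponential with rate λ = 2.6 per day.
P(T ≤ 0.19) = 1 − e^(−λt) = 1 − e^(−2.6 × 0.19) = 1 − e^(−0.494) ≈ 0.3898.

0.3898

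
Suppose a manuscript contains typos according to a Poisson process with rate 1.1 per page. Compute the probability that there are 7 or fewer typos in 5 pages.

Over the interval, μ = 1.1 × 5 = 5.5 (5 pages).
P(N ≤ 7) = Σ_{j=0}^{7} e^(−μ) μ^j/j! ≈ 0.8095.

0.8095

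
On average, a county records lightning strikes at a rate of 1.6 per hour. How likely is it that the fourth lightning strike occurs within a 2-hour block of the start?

Over the interval, μ = 1.6 × 2 = 3.2 (a 2-hour block = 2 hours).
The fourth arrival falls in the interval iff at least 4 events occur there: P(S_4 ≤ t) = P(N ≥ 4) = 1 − P(N ≤ 3) ≈ 0.3975.

0.3975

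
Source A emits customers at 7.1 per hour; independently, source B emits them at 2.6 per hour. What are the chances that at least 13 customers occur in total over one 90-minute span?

Independent Poisson processes superpose: combined rate λ = 7.1 + 2.6 = 9.7 per hour.
Over the interval, μ = 9.7 × 1.5 = 14.55 (a 90-minute span = 1.5 hours).
P(N ≥ 13) = 1 − P(N ≤ 12) ≈ 0.6934.

0.6934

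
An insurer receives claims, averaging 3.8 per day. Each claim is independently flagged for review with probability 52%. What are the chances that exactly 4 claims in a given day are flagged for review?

0.0881

Thinning: the claims that are flagged for review themselves form a Poisson process with rate 0.52 × 3.8 = 1.976 per day.
So μ = 1.976.
P(N = 4) = e^(−1.976) · 1.976^4/4! ≈ 0.0881.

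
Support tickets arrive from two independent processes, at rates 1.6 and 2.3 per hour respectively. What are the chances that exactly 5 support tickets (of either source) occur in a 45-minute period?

0.0957

Independent Poisson processes superpose: combined rate λ = 1.6 + 2.3 = 3.9 per hour.
Over the interval, μ = 3.9 × 0.75 = 2.925 (a 45-minute period = 0.75 hours).
P(N = 5) = e^(−2.925) · 2.925^5/5! ≈ 0.0957.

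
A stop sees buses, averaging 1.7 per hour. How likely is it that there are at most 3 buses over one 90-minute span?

Over the interval, μ = 1.7 × 1.5 = 2.55 (a 90-minute span = 1.5 hours).
P(N ≤ 3) = Σ_{j=0}^{3} e^(−μ) μ^j/j! ≈ 0.7468.

0.7468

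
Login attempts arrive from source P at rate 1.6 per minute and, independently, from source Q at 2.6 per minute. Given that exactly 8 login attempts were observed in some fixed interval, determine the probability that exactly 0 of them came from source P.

0.0216

Given the total, each event is independently from source P with probability p = λ_P/(λ_P+λ_Q) = 1.6/4.2 ≈ 0.3810.
So K ~ Binomial(8, 1.6/4.2): P(K = 0) = C(8,0) · (1.6/4.2)^0 · (2.6/4.2)^8 ≈ 0.0216.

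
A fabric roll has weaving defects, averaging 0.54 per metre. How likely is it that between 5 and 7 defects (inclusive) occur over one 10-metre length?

Over the interval, μ = 0.54 × 10 = 5.4 (a 10-metre length = 10 metres).
P(5 ≤ N ≤ 7) = Σ_{j=5}^{7} e^(−5.4) · 5.4^j/j! ≈ 0.4483.

0.4483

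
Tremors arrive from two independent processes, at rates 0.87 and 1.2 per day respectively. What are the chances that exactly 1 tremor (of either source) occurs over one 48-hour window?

Independent Poisson processes superpose: combined rate λ = 0.87 + 1.2 = 2.07 per day.
Over the interval, μ = 2.07 × 2 = 4.14 (a 48-hour window = 2 days).
P(N = 1) = e^(−4.14) · 4.14^1/1! ≈ 0.0659.

0.0659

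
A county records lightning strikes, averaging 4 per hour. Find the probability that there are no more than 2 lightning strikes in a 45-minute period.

0.4232

Over the interval, μ = 4 × 0.75 = 3 (a 45-minute period = 0.75 hours).
P(N ≤ 2) = Σ_{j=0}^{2} e^(−μ) μ^j/j! ≈ 0.4232.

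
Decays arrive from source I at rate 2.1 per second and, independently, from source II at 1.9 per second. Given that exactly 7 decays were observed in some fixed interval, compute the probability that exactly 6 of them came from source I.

0.0696

Given the total, each event is independently from source I with probability p = λ_I/(λ_I+λ_II) = 2.1/4 = 0.5250.
So K ~ Binomial(7, 2.1/4): P(K = 6) = C(7,6) · (2.1/4)^6 · (1.9/4)^1 ≈ 0.0696.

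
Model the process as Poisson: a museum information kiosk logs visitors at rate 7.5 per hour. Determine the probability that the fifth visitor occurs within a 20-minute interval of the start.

0.1088

Over the interval, μ = 7.5 × 1/3 = 2.5 (a 20-minute interval = 1/3 hours).
The fifth arrival falls in the interval iff at least 5 events occur there: P(S_5 ≤ t) = P(N ≥ 5) = 1 − P(N ≤ 4) ≈ 0.1088.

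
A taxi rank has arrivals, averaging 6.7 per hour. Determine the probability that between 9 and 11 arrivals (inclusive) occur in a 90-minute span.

Over the interval, μ = 6.7 × 1.5 = 10.05 (a 90-minute span = 1.5 hours).
P(9 ≤ N ≤ 11) = Σ_{j=9}^{11} e^(−10.05) · 10.05^j/j! ≈ 0.3639.

0.3639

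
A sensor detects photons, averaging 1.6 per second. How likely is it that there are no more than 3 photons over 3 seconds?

Over the interval, μ = 1.6 × 3 = 4.8 (3 seconds).
P(N ≤ 3) = Σ_{j=0}^{3} e^(−μ) μ^j/j! ≈ 0.2942.

0.2942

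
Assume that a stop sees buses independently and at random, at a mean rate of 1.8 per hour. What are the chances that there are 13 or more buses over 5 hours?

0.1242

Over the interval, μ = 1.8 × 5 = 9 (5 hours).
P(N ≥ 13) = 1 − P(N ≤ 12) = 1 − Σ_{j=0}^{12} e^(−μ) μ^j/j! ≈ 0.1242.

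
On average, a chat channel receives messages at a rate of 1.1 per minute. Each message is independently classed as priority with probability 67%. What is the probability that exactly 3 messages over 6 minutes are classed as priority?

Thinning: the messages that are classed as priority themselves form a Poisson process with rate 0.67 × 1.1 = 0.737 per minute.
Over the interval, μ = 0.737 × 6 = 4.422 (6 minutes).
P(N = 3) = e^(−4.422) · 4.422^3/3! ≈ 0.1731.

0.1731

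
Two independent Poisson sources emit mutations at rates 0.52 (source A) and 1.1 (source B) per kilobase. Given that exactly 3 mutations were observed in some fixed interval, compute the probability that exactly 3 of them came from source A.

0.0331

Given the total, each event is independently from source A with probability p = λ_A/(λ_A+λ_B) = 0.52/1.62 ≈ 0.3210.
So K ~ Binomial(3, 0.52/1.62): P(K = 3) = C(3,3) · (0.52/1.62)^3 · (1.1/1.62)^0 ≈ 0.0331.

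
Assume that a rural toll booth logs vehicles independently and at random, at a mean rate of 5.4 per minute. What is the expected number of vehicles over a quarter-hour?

81

E[N] = λt = 5.4 × 15 = 81 (a quarter-hour = 15 minutes).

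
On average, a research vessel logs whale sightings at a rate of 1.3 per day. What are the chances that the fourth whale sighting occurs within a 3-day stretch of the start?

Over the interval, μ = 1.3 × 3 = 3.9 (a 3-day stretch = 3 days).
The fourth arrival falls in the interval iff at least 4 events occur there: P(S_4 ≤ t) = P(N ≥ 4) = 1 − P(N ≤ 3) ≈ 0.5468.

0.5468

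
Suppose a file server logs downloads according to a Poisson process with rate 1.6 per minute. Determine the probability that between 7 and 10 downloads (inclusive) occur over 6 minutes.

Over the interval, μ = 1.6 × 6 = 9.6 (6 minutes).
P(7 ≤ N ≤ 10) = Σ_{j=7}^{10} e^(−9.6) · 9.6^j/j! ≈ 0.4755.

0.4755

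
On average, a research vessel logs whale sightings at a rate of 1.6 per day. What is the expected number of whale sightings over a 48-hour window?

3.2

E[N] = λt = 1.6 × 2 = 3.2 (a 48-hour window = 2 days).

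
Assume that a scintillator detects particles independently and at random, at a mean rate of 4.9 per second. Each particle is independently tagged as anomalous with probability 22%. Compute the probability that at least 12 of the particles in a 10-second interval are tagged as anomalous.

Thinning: the particles that are tagged as anomalous themselves form a Poisson process with rate 0.22 × 4.9 = 1.078 per second.
Over the interval, μ = 1.078 × 10 = 10.78 (a 10-second interval = 10 seconds).
P(N ≥ 12) = 1 − P(N ≤ 11) ≈ 0.3945.

0.3945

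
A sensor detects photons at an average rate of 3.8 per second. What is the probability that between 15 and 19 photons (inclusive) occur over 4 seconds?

0.4185

Over the interval, μ = 3.8 × 4 = 15.2 (4 seconds).
P(15 ≤ N ≤ 19) = Σ_{j=15}^{19} e^(−15.2) · 15.2^j/j! ≈ 0.4185.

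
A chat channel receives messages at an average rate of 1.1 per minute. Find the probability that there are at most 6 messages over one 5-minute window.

Over the interval, μ = 1.1 × 5 = 5.5 (a 5-minute window = 5 minutes).
P(N ≤ 6) = Σ_{j=0}^{6} e^(−μ) μ^j/j! ≈ 0.6860.

0.6860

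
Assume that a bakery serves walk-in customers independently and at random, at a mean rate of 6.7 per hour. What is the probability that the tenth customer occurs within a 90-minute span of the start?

Over the interval, μ = 6.7 × 1.5 = 10.05 (a 90-minute span = 1.5 hours).
The tenth arrival falls in the interval iff at least 10 events occur there: P(S_10 ≤ t) = P(N ≥ 10) = 1 − P(N ≤ 9) ≈ 0.5483.

0.5483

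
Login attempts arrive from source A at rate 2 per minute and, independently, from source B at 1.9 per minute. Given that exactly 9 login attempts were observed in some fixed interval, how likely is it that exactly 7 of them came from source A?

Given the total, each event is independently from source A with probability p = λ_A/(λ_A+λ_B) = 2/3.9 ≈ 0.5128.
So K ~ Binomial(9, 2/3.9): P(K = 7) = C(9,7) · (2/3.9)^7 · (1.9/3.9)^2 ≈ 0.0797.

0.0797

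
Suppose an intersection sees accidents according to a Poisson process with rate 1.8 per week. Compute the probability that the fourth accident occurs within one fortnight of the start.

0.4848

Over the interval, μ = 1.8 × 2 = 3.6 (a fortnight = 2 weeks).
The fourth arrival falls in the interval iff at least 4 events occur there: P(S_4 ≤ t) = P(N ≥ 4) = 1 − P(N ≤ 3) ≈ 0.4848.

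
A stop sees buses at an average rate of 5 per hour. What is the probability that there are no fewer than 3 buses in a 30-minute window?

0.4562

Over the interval, μ = 5 × 0.5 = 2.5 (a 30-minute window = 0.5 hours).
P(N ≥ 3) = 1 − P(N ≤ 2) = 1 − Σ_{j=0}^{2} e^(−μ) μ^j/j! ≈ 0.4562.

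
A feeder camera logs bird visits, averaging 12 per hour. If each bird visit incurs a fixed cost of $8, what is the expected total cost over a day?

$2304

E[N] = 12 × 24 = 288 (a day = 24 hours); E[cost] = 288 × $8 = $2304.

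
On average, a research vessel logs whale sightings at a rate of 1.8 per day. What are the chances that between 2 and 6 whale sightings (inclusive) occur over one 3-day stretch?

Over the interval, μ = 1.8 × 3 = 5.4 (a 3-day stretch = 3 days).
P(2 ≤ N ≤ 6) = Σ_{j=2}^{6} e^(−5.4) · 5.4^j/j! ≈ 0.6728.

0.6728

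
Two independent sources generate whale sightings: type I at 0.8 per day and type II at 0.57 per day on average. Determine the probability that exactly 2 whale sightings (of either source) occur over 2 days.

0.2424

Independent Poisson processes superpose: combined rate λ = 0.8 + 0.57 = 1.37 per day.
Over the interval, μ = 1.37 × 2 = 2.74 (2 days).
P(N = 2) = e^(−2.74) · 2.74^2/2! ≈ 0.2424.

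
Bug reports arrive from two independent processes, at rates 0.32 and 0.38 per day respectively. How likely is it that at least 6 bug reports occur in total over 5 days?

0.1424

Independent Poisson processes superpose: combined rate λ = 0.32 + 0.38 = 0.7 per day.
Over the interval, μ = 0.7 × 5 = 3.5 (5 days).
P(N ≥ 6) = 1 − P(N ≤ 5) ≈ 0.1424.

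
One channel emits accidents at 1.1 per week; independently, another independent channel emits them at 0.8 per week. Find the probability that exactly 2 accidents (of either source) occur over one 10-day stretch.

0.2441

Independent Poisson processes superpose: combined rate λ = 1.1 + 0.8 = 1.9 per week.
Over the interval, μ = 1.9 × 10/7 ≈ 2.71429 (a 10-day stretch = 10/7 weeks).
P(N = 2) = e^(−2.71429) · 2.71429^2/2! ≈ 0.2441.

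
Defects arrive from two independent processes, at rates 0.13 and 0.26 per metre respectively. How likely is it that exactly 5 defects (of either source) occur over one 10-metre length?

Independent Poisson processes superpose: combined rate λ = 0.13 + 0.26 = 0.39 per metre.
Over the interval, μ = 0.39 × 10 = 3.9 (a 10-metre length = 10 metres).
P(N = 5) = e^(−3.9) · 3.9^5/5! ≈ 0.1522.

0.1522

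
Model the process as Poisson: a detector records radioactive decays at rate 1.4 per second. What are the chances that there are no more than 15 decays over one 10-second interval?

0.6694

Over the interval, μ = 1.4 × 10 = 14 (a 10-second interval = 10 seconds).
P(N ≤ 15) = Σ_{j=0}^{15} e^(−μ) μ^j/j! ≈ 0.6694.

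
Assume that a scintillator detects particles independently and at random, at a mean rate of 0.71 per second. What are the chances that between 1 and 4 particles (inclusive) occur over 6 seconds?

Over the interval, μ = 0.71 × 6 = 4.26 (6 seconds).
P(1 ≤ N ≤ 4) = Σ_{j=1}^{4} e^(−4.26) · 4.26^j/j! ≈ 0.5641.

0.5641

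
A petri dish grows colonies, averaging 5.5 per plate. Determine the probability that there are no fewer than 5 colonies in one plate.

With mean μ = 5.5 per plate,
P(N ≥ 5) = 1 − P(N ≤ 4) = 1 − Σ_{j=0}^{4} e^(−μ) μ^j/j! ≈ 0.6425.

0.6425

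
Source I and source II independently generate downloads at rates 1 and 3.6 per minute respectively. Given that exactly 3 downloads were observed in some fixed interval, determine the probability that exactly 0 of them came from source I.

0.4793

Given the total, each event is independently from source I with probability p = λ_I/(λ_I+λ_II) = 1/4.6 ≈ 0.2174.
So K ~ Binomial(3, 1/4.6): P(K = 0) = C(3,0) · (1/4.6)^0 · (3.6/4.6)^3 ≈ 0.4793.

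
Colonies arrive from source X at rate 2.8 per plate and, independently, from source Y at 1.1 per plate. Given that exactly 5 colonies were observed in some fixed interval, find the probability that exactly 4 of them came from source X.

0.3747

Given the total, each event is independently from source X with probability p = λ_X/(λ_X+λ_Y) = 2.8/3.9 ≈ 0.7179.
So K ~ Binomial(5, 2.8/3.9): P(K = 4) = C(5,4) · (2.8/3.9)^4 · (1.1/3.9)^1 ≈ 0.3747.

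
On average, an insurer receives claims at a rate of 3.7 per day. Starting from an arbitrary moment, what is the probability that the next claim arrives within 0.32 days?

0.6939

Inter-arrival times are exponential with rate λ = 3.7 per day.
P(T ≤ 0.32) = 1 − e^(−λt) = 1 − e^(−3.7 × 0.32) = 1 − e^(−1.184) ≈ 0.6939.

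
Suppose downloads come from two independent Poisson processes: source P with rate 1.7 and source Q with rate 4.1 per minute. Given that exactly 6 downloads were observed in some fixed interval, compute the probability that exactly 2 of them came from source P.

Given the total, each event is independently from source P with probability p = λ_P/(λ_P+λ_Q) = 1.7/5.8 ≈ 0.2931.
So K ~ Binomial(6, 1.7/5.8): P(K = 2) = C(6,2) · (1.7/5.8)^2 · (4.1/5.8)^4 ≈ 0.3218.

0.3218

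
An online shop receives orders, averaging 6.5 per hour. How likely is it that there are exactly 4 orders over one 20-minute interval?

Over the interval, μ = 6.5 × 1/3 ≈ 2.16667 (a 20-minute interval = 1/3 hours).
P(N = 4) = e^(−μ) μ^4/4! = e^(−2.16667) · 2.16667^4/24 ≈ 0.1052.

0.1052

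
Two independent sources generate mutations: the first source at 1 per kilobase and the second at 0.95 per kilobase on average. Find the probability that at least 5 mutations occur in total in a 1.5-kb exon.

0.1723

Independent Poisson processes superpose: combined rate λ = 1 + 0.95 = 1.95 per kilobase.
Over the interval, μ = 1.95 × 1.5 = 2.925 (a 1.5-kb exon = 1.5 kilobases).
P(N ≥ 5) = 1 − P(N ≤ 4) ≈ 0.1723.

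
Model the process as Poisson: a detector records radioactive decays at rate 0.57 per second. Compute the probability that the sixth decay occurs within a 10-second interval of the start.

Over the interval, μ = 0.57 × 10 = 5.7 (a 10-second interval = 10 seconds).
The sixth arrival falls in the interval iff at least 6 events occur there: P(S_6 ≤ t) = P(N ≥ 6) = 1 − P(N ≤ 5) ≈ 0.5050.

0.5050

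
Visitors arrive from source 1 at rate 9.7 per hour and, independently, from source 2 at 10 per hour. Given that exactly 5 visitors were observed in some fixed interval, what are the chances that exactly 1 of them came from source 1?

Given the total, each event is independently from source 1 with probability p = λ_1/(λ_1+λ_2) = 9.7/19.7 ≈ 0.4924.
So K ~ Binomial(5, 9.7/19.7): P(K = 1) = C(5,1) · (9.7/19.7)^1 · (10/19.7)^4 ≈ 0.1635.

0.1635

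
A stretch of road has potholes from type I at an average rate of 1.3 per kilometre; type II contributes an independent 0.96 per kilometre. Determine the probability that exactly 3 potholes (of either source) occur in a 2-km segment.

Independent Poisson processes superpose: combined rate λ = 1.3 + 0.96 = 2.26 per kilometre.
Over the interval, μ = 2.26 × 2 = 4.52 (a 2-km segment = 2 kilometres).
P(N = 3) = e^(−4.52) · 4.52^3/3! ≈ 0.1676.

0.1676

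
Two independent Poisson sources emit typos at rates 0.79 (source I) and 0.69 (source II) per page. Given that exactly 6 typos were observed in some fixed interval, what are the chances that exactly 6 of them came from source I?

Given the total, each event is independently from source I with probability p = λ_I/(λ_I+λ_II) = 0.79/1.48 ≈ 0.5338.
So K ~ Binomial(6, 0.79/1.48): P(K = 6) = C(6,6) · (0.79/1.48)^6 · (0.69/1.48)^0 ≈ 0.0231.

0.0231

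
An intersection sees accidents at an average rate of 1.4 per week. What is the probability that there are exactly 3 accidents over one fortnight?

Over the interval, μ = 1.4 × 2 = 2.8 (a fortnight = 2 weeks).
P(N = 3) = e^(−μ) μ^3/3! = e^(−2.8) · 2.8^3/6 ≈ 0.2225.

0.2225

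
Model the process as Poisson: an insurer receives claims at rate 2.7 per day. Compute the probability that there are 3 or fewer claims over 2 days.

Over the interval, μ = 2.7 × 2 = 5.4 (2 days).
P(N ≤ 3) = Σ_{j=0}^{3} e^(−μ) μ^j/j! ≈ 0.2133.

0.2133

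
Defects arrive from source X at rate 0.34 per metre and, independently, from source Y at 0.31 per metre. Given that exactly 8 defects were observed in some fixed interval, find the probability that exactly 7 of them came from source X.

0.0409

Given the total, each event is independently from source X with probability p = λ_X/(λ_X+λ_Y) = 0.34/0.65 ≈ 0.5231.
So K ~ Binomial(8, 0.34/0.65): P(K = 7) = C(8,7) · (0.34/0.65)^7 · (0.31/0.65)^1 ≈ 0.0409.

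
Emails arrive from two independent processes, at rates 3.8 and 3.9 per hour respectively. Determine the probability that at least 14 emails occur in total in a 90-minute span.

0.2720

Independent Poisson processes superpose: combined rate λ = 3.8 + 3.9 = 7.7 per hour.
Over the interval, μ = 7.7 × 1.5 = 11.55 (a 90-minute span = 1.5 hours).
P(N ≥ 14) = 1 − P(N ≤ 13) ≈ 0.2720.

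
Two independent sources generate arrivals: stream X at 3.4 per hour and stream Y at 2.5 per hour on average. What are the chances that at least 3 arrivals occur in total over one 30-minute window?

Independent Poisson processes superpose: combined rate λ = 3.4 + 2.5 = 5.9 per hour.
Over the interval, μ = 5.9 × 0.5 = 2.95 (a 30-minute window = 0.5 hours).
P(N ≥ 3) = 1 − P(N ≤ 2) ≈ 0.5655.

0.5655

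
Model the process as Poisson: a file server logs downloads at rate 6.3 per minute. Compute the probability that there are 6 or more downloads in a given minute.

With mean μ = 6.3 per minute,
P(N ≥ 6) = 1 − P(N ≤ 5) = 1 − Σ_{j=0}^{5} e^(−μ) μ^j/j! ≈ 0.6012.

0.6012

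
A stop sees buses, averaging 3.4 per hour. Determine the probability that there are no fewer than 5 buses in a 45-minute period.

0.1156

Over the interval, μ = 3.4 × 0.75 = 2.55 (a 45-minute period = 0.75 hours).
P(N ≥ 5) = 1 − P(N ≤ 4) = 1 − Σ_{j=0}^{4} e^(−μ) μ^j/j! ≈ 0.1156.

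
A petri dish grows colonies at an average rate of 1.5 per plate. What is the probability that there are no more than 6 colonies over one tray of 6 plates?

Over the interval, μ = 1.5 × 6 = 9 (a tray of 6 plates = 6 plates).
P(N ≤ 6) = Σ_{j=0}^{6} e^(−μ) μ^j/j! ≈ 0.2068.

0.2068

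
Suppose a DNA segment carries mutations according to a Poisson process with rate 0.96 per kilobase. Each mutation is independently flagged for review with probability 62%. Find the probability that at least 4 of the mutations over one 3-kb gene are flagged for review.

0.1064

Thinning: the mutations that are flagged for review themselves form a Poisson process with rate 0.62 × 0.96 = 0.5952 per kilobase.
Over the interval, μ = 0.5952 × 3 = 1.7856 (a 3-kb gene = 3 kilobases).
P(N ≥ 4) = 1 − P(N ≤ 3) ≈ 0.1064.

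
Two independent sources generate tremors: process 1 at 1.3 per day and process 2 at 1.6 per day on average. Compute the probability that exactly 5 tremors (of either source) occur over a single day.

0.0940

Independent Poisson processes superpose: combined rate λ = 1.3 + 1.6 = 2.9 per day.
So μ = 2.9.
P(N = 5) = e^(−2.9) · 2.9^5/5! ≈ 0.0940.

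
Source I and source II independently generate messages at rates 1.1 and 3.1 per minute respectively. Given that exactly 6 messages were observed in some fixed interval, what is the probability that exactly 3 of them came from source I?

0.1445

Given the total, each event is independently from source I with probability p = λ_I/(λ_I+λ_II) = 1.1/4.2 ≈ 0.2619.
So K ~ Binomial(6, 1.1/4.2): P(K = 3) = C(6,3) · (1.1/4.2)^3 · (3.1/4.2)^3 ≈ 0.1445.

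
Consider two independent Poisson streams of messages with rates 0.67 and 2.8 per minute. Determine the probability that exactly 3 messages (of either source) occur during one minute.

Independent Poisson processes superpose: combined rate λ = 0.67 + 2.8 = 3.47 per minute.
So μ = 3.47.
P(N = 3) = e^(−3.47) · 3.47^3/3! ≈ 0.2167.

0.2167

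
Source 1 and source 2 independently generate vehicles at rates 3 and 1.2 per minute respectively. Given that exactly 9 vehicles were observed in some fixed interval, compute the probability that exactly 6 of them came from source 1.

Given the total, each event is independently from source 1 with probability p = λ_1/(λ_1+λ_2) = 3/4.2 ≈ 0.7143.
So K ~ Binomial(9, 3/4.2): P(K = 6) = C(9,6) · (3/4.2)^6 · (1.2/4.2)^3 ≈ 0.2602.

0.2602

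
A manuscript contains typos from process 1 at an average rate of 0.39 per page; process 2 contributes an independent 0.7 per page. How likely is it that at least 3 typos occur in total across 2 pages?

Independent Poisson processes superpose: combined rate λ = 0.39 + 0.7 = 1.09 per page.
Over the interval, μ = 1.09 × 2 = 2.18 (2 pages).
P(N ≥ 3) = 1 − P(N ≤ 2) ≈ 0.3719.

0.3719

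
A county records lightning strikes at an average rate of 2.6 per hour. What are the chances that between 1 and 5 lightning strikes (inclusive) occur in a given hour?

0.8767

With mean μ = 2.6 per hour,
P(1 ≤ N ≤ 5) = Σ_{j=1}^{5} e^(−2.6) · 2.6^j/j! ≈ 0.8767.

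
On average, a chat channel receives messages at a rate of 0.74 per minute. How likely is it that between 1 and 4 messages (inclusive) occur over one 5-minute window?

Over the interval, μ = 0.74 × 5 = 3.7 (a 5-minute window = 5 minutes).
P(1 ≤ N ≤ 4) = Σ_{j=1}^{4} e^(−3.7) · 3.7^j/j! ≈ 0.6625.

0.6625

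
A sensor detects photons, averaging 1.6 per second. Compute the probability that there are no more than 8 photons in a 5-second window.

Over the interval, μ = 1.6 × 5 = 8 (a 5-second window = 5 seconds).
P(N ≤ 8) = Σ_{j=0}^{8} e^(−μ) μ^j/j! ≈ 0.5925.

0.5925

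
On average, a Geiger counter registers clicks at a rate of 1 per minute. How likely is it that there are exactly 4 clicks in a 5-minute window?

0.1755

Over the interval, μ = 1 × 5 = 5 (a 5-minute window = 5 minutes).
P(N = 4) = e^(−μ) μ^4/4! = e^(−5) · 5^4/24 ≈ 0.1755.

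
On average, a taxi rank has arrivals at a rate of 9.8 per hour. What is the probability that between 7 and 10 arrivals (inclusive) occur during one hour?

0.4648

With mean μ = 9.8 per hour,
P(7 ≤ N ≤ 10) = Σ_{j=7}^{10} e^(−9.8) · 9.8^j/j! ≈ 0.4648.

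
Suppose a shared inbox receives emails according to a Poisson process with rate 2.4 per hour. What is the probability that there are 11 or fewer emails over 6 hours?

Over the interval, μ = 2.4 × 6 = 14.4 (6 hours).
P(N ≤ 11) = Σ_{j=0}^{11} e^(−μ) μ^j/j! ≈ 0.2277.

0.2277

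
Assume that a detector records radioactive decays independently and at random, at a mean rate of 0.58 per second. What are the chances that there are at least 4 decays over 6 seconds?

Over the interval, μ = 0.58 × 6 = 3.48 (6 seconds).
P(N ≥ 4) = 1 − P(N ≤ 3) = 1 − Σ_{j=0}^{3} e^(−μ) μ^j/j! ≈ 0.4590.

0.4590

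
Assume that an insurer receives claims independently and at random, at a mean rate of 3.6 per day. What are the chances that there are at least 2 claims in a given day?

0.8743

With mean μ = 3.6 per day,
P(N ≥ 2) = 1 − P(N ≤ 1) = 1 − Σ_{j=0}^{1} e^(−μ) μ^j/j! ≈ 0.8743.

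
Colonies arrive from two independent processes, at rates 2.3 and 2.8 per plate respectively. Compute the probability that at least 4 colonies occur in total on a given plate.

Independent Poisson processes superpose: combined rate λ = 2.3 + 2.8 = 5.1 per plate.
So μ = 5.1.
P(N ≥ 4) = 1 − P(N ≤ 3) ≈ 0.7487.

0.7487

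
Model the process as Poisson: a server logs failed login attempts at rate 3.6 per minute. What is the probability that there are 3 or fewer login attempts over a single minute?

With mean μ = 3.6 per minute,
P(N ≤ 3) = Σ_{j=0}^{3} e^(−μ) μ^j/j! ≈ 0.5152.

0.5152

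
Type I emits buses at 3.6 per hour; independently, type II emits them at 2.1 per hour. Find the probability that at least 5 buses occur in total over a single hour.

Independent Poisson processes superpose: combined rate λ = 3.6 + 2.1 = 5.7 per hour.
So μ = 5.7.
P(N ≥ 5) = 1 − P(N ≤ 4) ≈ 0.6728.

0.6728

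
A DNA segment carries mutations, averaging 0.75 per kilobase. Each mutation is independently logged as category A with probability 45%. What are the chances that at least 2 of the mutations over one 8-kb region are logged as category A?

Thinning: the mutations that are logged as category A themselves form a Poisson process with rate 0.45 × 0.75 = 0.3375 per kilobase.
Over the interval, μ = 0.3375 × 8 = 2.7 (an 8-kb region = 8 kilobases).
P(N ≥ 2) = 1 − P(N ≤ 1) ≈ 0.7513.

0.7513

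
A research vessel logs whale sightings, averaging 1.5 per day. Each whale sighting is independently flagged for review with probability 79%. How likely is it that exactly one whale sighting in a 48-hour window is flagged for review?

0.2215

Thinning: the whale sightings that are flagged for review themselves form a Poisson process with rate 0.79 × 1.5 = 1.185 per day.
Over the interval, μ = 1.185 × 2 = 2.37 (a 48-hour window = 2 days).
P(N = 1) = e^(−2.37) · 2.37^1/1! ≈ 0.2215.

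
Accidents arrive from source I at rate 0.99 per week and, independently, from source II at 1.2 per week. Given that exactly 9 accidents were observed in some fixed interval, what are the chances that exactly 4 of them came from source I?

Given the total, each event is independently from source I with probability p = λ_I/(λ_I+λ_II) = 0.99/2.19 ≈ 0.4521.
So K ~ Binomial(9, 0.99/2.19): P(K = 4) = C(9,4) · (0.99/2.19)^4 · (1.2/2.19)^5 ≈ 0.2599.

0.2599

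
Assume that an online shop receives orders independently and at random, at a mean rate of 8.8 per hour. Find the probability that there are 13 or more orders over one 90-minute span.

Over the interval, μ = 8.8 × 1.5 = 13.2 (a 90-minute span = 1.5 hours).
P(N ≥ 13) = 1 − P(N ≤ 12) = 1 − Σ_{j=0}^{12} e^(−μ) μ^j/j! ≈ 0.5587.

0.5587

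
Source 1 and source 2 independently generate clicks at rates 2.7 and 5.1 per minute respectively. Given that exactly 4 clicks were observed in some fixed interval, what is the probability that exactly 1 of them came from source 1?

Given the total, each event is independently from source 1 with probability p = λ_1/(λ_1+λ_2) = 2.7/7.8 ≈ 0.3462.
So K ~ Binomial(4, 2.7/7.8): P(K = 1) = C(4,1) · (2.7/7.8)^1 · (5.1/7.8)^3 ≈ 0.3870.

0.3870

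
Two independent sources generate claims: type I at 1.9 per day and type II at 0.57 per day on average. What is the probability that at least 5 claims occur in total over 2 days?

Independent Poisson processes superpose: combined rate λ = 1.9 + 0.57 = 2.47 per day.
Over the interval, μ = 2.47 × 2 = 4.94 (2 days).
P(N ≥ 5) = 1 − P(N ≤ 4) ≈ 0.5489.

0.5489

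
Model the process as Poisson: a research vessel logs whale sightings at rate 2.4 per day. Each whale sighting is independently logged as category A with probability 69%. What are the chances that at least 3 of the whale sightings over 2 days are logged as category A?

0.6430

Thinning: the whale sightings that are logged as category A themselves form a Poisson process with rate 0.69 × 2.4 = 1.656 per day.
Over the interval, μ = 1.656 × 2 = 3.312 (2 days).
P(N ≥ 3) = 1 − P(N ≤ 2) ≈ 0.6430.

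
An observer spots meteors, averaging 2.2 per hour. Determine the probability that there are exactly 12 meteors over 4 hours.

Over the interval, μ = 2.2 × 4 = 8.8 (4 hours).
P(N = 12) = e^(−μ) μ^12/12! = e^(−8.8) · 8.8^12/479001600 ≈ 0.0679.

0.0679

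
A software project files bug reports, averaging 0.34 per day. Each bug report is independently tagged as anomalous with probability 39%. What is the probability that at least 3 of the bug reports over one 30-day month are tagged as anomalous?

0.7587

Thinning: the bug reports that are tagged as anomalous themselves form a Poisson process with rate 0.39 × 0.34 = 0.1326 per day.
Over the interval, μ = 0.1326 × 30 = 3.978 (a 30-day month = 30 days).
P(N ≥ 3) = 1 − P(N ≤ 2) ≈ 0.7587.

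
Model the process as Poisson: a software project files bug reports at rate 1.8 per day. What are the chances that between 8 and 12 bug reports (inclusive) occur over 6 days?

Over the interval, μ = 1.8 × 6 = 10.8 (6 days).
P(8 ≤ N ≤ 12) = Σ_{j=8}^{12} e^(−10.8) · 10.8^j/j! ≈ 0.5538.

0.5538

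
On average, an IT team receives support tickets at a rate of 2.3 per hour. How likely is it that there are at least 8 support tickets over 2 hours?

0.0951

Over the interval, μ = 2.3 × 2 = 4.6 (2 hours).
P(N ≥ 8) = 1 − P(N ≤ 7) = 1 − Σ_{j=0}^{7} e^(−μ) μ^j/j! ≈ 0.0951.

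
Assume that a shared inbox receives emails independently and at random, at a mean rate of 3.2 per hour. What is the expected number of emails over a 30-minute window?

1.6

E[N] = λt = 3.2 × 0.5 = 1.6 (a 30-minute window = 0.5 hours).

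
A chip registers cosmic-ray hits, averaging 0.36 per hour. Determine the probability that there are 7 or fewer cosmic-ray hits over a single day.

Over the interval, μ = 0.36 × 24 = 8.64 (a day = 24 hours).
P(N ≤ 7) = Σ_{j=0}^{7} e^(−μ) μ^j/j! ≈ 0.3677.

0.3677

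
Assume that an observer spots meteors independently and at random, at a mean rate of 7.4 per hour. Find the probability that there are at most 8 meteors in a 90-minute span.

Over the interval, μ = 7.4 × 1.5 = 11.1 (a 90-minute span = 1.5 hours).
P(N ≤ 8) = Σ_{j=0}^{8} e^(−μ) μ^j/j! ≈ 0.2232.

0.2232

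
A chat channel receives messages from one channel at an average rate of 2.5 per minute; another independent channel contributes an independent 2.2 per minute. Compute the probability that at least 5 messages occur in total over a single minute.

Independent Poisson processes superpose: combined rate λ = 2.5 + 2.2 = 4.7 per minute.
So μ = 4.7.
P(N ≥ 5) = 1 − P(N ≤ 4) ≈ 0.5054.

0.5054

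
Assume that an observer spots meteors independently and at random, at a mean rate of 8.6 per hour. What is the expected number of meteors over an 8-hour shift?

68.8

E[N] = λt = 8.6 × 8 = 68.8 (an 8-hour shift = 8 hours).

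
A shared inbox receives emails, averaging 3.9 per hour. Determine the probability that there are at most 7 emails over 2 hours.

0.4812

Over the interval, μ = 3.9 × 2 = 7.8 (2 hours).
P(N ≤ 7) = Σ_{j=0}^{7} e^(−μ) μ^j/j! ≈ 0.4812.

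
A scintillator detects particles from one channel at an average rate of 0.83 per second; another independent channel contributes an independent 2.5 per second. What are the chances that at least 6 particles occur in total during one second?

0.1208

Independent Poisson processes superpose: combined rate λ = 0.83 + 2.5 = 3.33 per second.
So μ = 3.33.
P(N ≥ 6) = 1 − P(N ≤ 5) ≈ 0.1208.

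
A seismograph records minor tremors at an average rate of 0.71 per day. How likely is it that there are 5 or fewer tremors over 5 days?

0.8509

Over the interval, μ = 0.71 × 5 = 3.55 (5 days).
P(N ≤ 5) = Σ_{j=0}^{5} e^(−μ) μ^j/j! ≈ 0.8509.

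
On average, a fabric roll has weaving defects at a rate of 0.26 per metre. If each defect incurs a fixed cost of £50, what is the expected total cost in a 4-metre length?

E[N] = 0.26 × 4 = 1.04 (a 4-metre length = 4 metres); E[cost] = 1.04 × £50 = £52.

£52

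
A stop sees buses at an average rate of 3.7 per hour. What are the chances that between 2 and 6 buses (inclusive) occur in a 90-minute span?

0.6527

Over the interval, μ = 3.7 × 1.5 = 5.55 (a 90-minute span = 1.5 hours).
P(2 ≤ N ≤ 6) = Σ_{j=2}^{6} e^(−5.55) · 5.55^j/j! ≈ 0.6527.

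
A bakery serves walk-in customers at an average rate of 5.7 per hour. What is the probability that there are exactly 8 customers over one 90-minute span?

Over the interval, μ = 5.7 × 1.5 = 8.55 (a 90-minute span = 1.5 hours).
P(N = 8) = e^(−μ) μ^8/8! = e^(−8.55) · 8.55^8/40320 ≈ 0.1371.

0.1371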